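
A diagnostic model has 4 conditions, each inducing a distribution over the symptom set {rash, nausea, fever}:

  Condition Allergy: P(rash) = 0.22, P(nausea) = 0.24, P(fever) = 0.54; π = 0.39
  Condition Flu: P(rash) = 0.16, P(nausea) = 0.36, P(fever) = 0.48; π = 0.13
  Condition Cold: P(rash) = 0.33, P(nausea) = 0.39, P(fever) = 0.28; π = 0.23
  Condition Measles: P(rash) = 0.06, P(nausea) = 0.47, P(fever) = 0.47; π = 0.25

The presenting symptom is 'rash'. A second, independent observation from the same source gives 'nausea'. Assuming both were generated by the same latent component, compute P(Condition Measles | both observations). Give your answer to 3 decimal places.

0.109

The responsibility of component k is π_k f_k(x) divided by Σ_j π_j f_j(x).
Since both observations come from the same component, the likelihood for component k is f_k(x₁)·f_k(x₂).
  f_Allergy = [0.22] × [0.24] = 0.0528
  f_Flu = [0.16] × [0.36] = 0.0576
  f_Cold = [0.33] × [0.39] = 0.1287
  f_Measles = [0.06] × [0.47] = 0.0282
Multiply by the mixture weights:
  π_Allergy·f_Allergy = 0.39 × 0.0528 = 0.020592
  π_Flu·f_Flu = 0.13 × 0.0576 = 0.007488
  π_Cold·f_Cold = 0.23 × 0.1287 = 0.029601
  π_Measles·f_Measles = 0.25 × 0.0282 = 0.00705
Denominator: 0.020592 + 0.007488 + 0.029601 + 0.00705 = 0.064731
So the posterior for Condition Measles is 0.00705 / 0.064731 ≈ 0.109.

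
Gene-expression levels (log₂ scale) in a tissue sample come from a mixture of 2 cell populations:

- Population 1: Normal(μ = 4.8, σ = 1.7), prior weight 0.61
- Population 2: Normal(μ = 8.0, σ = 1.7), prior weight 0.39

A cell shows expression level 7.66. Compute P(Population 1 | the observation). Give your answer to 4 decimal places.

0.2793

By Bayes' theorem, P(k | x) = π_k f_k(x) / Σ_j π_j f_j(x).
Evaluate each component's likelihood at the observed value:
  f_1 = (1/(1.7·√(2π)))·exp(−(7.66−4.8)²/(2·1.7²)) = 0.234672·exp(-1.41516) = 0.0569989
  f_2 = (1/(1.7·√(2π)))·exp(−(7.66−8.0)²/(2·1.7²)) = 0.234672·exp(-0.02000) = 0.230025
Multiply by the mixture weights:
  π_1·f_1 = 0.61 × 0.0569989 = 0.0347694
  π_2·f_2 = 0.39 × 0.230025 = 0.0897098
Sum: 0.0347694 + 0.0897098 = 0.124479
So the posterior for Population 1 is 0.0347694 / 0.124479 ≈ 0.2793.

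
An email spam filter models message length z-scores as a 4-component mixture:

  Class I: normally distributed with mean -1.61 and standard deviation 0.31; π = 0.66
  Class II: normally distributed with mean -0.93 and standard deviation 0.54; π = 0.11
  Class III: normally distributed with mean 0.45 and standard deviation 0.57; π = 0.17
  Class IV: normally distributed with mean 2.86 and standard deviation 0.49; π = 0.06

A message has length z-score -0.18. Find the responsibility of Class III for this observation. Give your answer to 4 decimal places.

0.6757

Apply Bayes' rule: the posterior for each component is proportional to its prior times its likelihood at x.
Evaluate each component's likelihood at the observed value:
  p_I = 3.08247e-05
  p_II = 0.281603
  p_III = 0.379985
  p_IV = 3.56928e-09
Unnormalised posteriors:
  π_I·p_I = 0.66 × 3.08247e-05 = 2.03443e-05
  π_II·p_II = 0.11 × 0.281603 = 0.0309763
  π_III·p_III = 0.17 × 0.379985 = 0.0645975
  π_IV·p_IV = 0.06 × 3.56928e-09 = 2.14157e-10
Denominator: 2.03443e-05 + 0.0309763 + 0.0645975 + 2.14157e-10 = 0.0955941
So the posterior for Class III is 0.0645975 / 0.0955941 ≈ 0.6757.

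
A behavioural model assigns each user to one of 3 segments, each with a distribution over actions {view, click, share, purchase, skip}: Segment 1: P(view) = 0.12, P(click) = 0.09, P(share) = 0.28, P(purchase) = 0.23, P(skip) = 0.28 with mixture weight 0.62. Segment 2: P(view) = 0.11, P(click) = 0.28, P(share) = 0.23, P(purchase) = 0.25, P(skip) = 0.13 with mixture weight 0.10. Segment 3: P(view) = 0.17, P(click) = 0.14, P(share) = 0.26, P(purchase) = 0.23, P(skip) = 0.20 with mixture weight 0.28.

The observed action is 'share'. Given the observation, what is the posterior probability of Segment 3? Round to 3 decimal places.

Apply Bayes' rule: the posterior for each component is proportional to its prior times its likelihood at x.
Component likelihoods at x = 'share':
  L_1 = P(share | comp) = 0.28
  L_2 = P(share | comp) = 0.23
  L_3 = P(share | comp) = 0.26
Unnormalised posteriors:
  π_1·L_1 = 0.62 × 0.28 = 0.1736
  π_2·L_2 = 0.10 × 0.23 = 0.023
  π_3·L_3 = 0.28 × 0.26 = 0.0728
Marginal: 0.1736 + 0.023 + 0.0728 = 0.2694
Responsibility of Segment 3: 0.0728 / 0.2694 ≈ 0.270

0.270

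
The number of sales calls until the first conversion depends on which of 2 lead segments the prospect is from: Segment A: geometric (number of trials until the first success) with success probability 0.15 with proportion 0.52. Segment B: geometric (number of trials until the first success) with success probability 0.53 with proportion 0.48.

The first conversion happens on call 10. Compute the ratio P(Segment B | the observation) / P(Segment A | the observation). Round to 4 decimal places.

Posterior odds = (π_i f_i(x)) / (π_j f_j(x)); the normalising sum cancels.
Geometric probabilities:
  p_A = 0.15·(1−0.15)^9 = 0.15·0.231617 = 0.0347425
  p_B = 0.53·(1−0.53)^9 = 0.53·0.00111913 = 0.000593139
Odds = (0.48/0.52) × (0.000593139/0.0347425) = 0.923077 × 0.0170724 ≈ 0.0158

0.0158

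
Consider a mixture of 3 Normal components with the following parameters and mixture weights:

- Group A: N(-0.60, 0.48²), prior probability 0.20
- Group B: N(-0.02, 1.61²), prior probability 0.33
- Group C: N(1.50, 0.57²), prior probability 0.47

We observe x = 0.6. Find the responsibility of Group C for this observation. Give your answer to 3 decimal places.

0.532

By Bayes' theorem, P(k | x) = π_k f_k(x) / Σ_j π_j f_j(x).
Evaluate each component's likelihood at the observed value:
  L_A = 0.0365173
  L_B = 0.230082
  L_C = 0.20122
Unnormalised posteriors:
  π_A·L_A = 0.20 × 0.0365173 = 0.00730346
  π_B·L_B = 0.33 × 0.230082 = 0.0759269
  π_C·L_C = 0.47 × 0.20122 = 0.0945733
Normaliser: 0.00730346 + 0.0759269 + 0.0945733 = 0.177804
Responsibility of Group C: 0.0945733 / 0.177804 ≈ 0.532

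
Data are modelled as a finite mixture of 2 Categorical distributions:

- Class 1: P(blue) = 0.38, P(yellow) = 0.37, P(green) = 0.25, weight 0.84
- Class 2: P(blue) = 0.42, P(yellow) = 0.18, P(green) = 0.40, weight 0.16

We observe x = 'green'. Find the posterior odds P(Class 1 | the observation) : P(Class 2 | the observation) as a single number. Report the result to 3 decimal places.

3.281

The posterior odds equal the prior odds times the likelihood ratio: (w_i/w_j)·(f_i(x)/f_j(x)).
Categorical probabilities:
  p_1 = P(green | comp) = 0.25
  p_2 = P(green | comp) = 0.40
Posterior odds = (w_1·p_1) / (w_2·p_2) = (0.84·0.25) / (0.16·0.4) = 0.21 / 0.064 ≈ 3.281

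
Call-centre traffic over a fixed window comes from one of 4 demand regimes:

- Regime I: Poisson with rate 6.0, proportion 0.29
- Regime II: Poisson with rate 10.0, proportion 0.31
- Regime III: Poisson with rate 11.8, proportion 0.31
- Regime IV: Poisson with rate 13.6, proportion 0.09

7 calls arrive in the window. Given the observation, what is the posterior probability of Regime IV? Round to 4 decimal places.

Apply Bayes' rule: the posterior for each component is proportional to its prior times its likelihood at x.
Poisson probabilities:
  L_I = e^(−6.0)·6.0^7/7! = 0.137677
  L_II = e^(−10.0)·10.0^7/7! = 0.0900792
  L_III = e^(−11.8)·11.8^7/7! = 0.0474317
  L_IV = e^(−13.6)·13.6^7/7! = 0.0211805
Unnormalised posteriors:
  P(Z=I)·L_I = 0.29 × 0.137677 = 0.0399263
  P(Z=II)·L_II = 0.31 × 0.0900792 = 0.0279246
  P(Z=III)·L_III = 0.31 × 0.0474317 = 0.0147038
  P(Z=IV)·L_IV = 0.09 × 0.0211805 = 0.00190625
Marginal: 0.0399263 + 0.0279246 + 0.0147038 + 0.00190625 = 0.084461
P(Regime IV | data) ≈ 0.0226

0.0226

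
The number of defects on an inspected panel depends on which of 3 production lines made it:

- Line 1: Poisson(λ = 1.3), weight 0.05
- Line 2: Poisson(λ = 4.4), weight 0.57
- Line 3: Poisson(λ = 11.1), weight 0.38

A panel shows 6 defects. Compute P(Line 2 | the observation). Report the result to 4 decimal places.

0.8245

Posterior ∝ prior × likelihood, so P(k | x) ∝ π_k f_k(x); normalise over all components.
Component likelihoods at x = 6 defects:
  L_1 = 0.00182703
  L_2 = 0.123734
  L_3 = 0.0392588
Weight by the priors:
  π_1·L_1 = 0.05 × 0.00182703 = 9.13513e-05
  π_2·L_2 = 0.57 × 0.123734 = 0.0705282
  π_3·L_3 = 0.38 × 0.0392588 = 0.0149183
Evidence: 9.13513e-05 + 0.0705282 + 0.0149183 = 0.0855379
Responsibility of Line 2: 0.0705282 / 0.0855379 ≈ 0.8245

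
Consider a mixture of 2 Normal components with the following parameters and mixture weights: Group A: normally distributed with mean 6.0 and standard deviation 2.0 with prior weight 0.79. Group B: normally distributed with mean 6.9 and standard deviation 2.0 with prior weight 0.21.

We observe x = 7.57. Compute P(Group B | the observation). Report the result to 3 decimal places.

0.255

By Bayes' theorem, P(k | x) = w_k f_k(x) / Σ_j w_j f_j(x).
Component likelihoods at x = 7.57:
  L_A = 0.146578
  L_B = 0.188587
Prior × likelihood for each component:
  w_A·L_A = 0.79 × 0.146578 = 0.115797
  w_B·L_B = 0.21 × 0.188587 = 0.0396032
Denominator: 0.115797 + 0.0396032 = 0.1554
P(Group B | x) = 0.0396032 / 0.1554 ≈ 0.255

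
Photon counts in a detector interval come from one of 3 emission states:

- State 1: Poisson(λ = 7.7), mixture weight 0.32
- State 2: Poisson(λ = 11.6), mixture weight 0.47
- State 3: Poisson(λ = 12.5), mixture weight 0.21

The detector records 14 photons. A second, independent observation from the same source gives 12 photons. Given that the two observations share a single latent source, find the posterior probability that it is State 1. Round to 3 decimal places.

0.025

Apply Bayes' rule: the posterior for each component is proportional to its prior times its likelihood at x.
Since both observations come from the same component, the likelihood for component k is f_k(x₁)·f_k(x₂).
  f_1 = [e^(−7.7)·7.7^14/14! = 0.0133781] × [0.0410662] = 0.000549387
  f_2 = [e^(−11.6)·11.6^14/14! = 0.0839823] × [0.113591] = 0.00953961
  f_3 = [e^(−12.5)·12.5^14/14! = 0.0971965] × [0.113215] = 0.0110041
Prior × likelihood for each component:
  w_1·f_1 = 0.32 × 0.000549387 = 0.000175804
  w_2·f_2 = 0.47 × 0.00953961 = 0.00448361
  w_3·f_3 = 0.21 × 0.0110041 = 0.00231085
Normaliser: 0.000175804 + 0.00448361 + 0.00231085 = 0.00697027
P(State 1 | x) ≈ 0.025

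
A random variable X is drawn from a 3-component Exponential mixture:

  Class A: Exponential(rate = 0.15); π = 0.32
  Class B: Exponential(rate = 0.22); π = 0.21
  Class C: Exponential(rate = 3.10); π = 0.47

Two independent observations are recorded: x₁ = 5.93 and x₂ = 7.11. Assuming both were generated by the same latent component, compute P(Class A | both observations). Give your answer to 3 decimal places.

0.638

The responsibility of component k is w_k f_k(x) divided by Σ_j w_j f_j(x).
Since both observations come from the same component, the likelihood for component k is f_k(x₁)·f_k(x₂).
  L_A = [0.0616292] × [0.0516317] = 0.00318202
  L_B = [0.0596818] × [0.0460362] = 0.00274752
  L_C = [3.21904e-08] × [8.29998e-10] = 2.6718e-17
Prior × likelihood for each component:
  w_A·L_A = 0.32 × 0.00318202 = 0.00101825
  w_B·L_B = 0.21 × 0.00274752 = 0.00057698
  w_C·L_C = 0.47 × 2.6718e-17 = 1.25574e-17
Marginal: 0.00101825 + 0.00057698 + 1.25574e-17 = 0.00159523
P(Class A | x₁,x₂) = 0.00101825 / 0.00159523 ≈ 0.638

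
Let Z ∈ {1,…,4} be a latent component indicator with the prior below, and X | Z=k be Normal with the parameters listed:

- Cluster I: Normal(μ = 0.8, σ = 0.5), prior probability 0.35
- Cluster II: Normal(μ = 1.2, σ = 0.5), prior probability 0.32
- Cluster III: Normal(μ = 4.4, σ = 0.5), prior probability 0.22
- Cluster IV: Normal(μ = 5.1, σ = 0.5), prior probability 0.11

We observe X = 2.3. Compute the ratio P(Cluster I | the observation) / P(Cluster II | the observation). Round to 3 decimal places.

Posterior odds = (π_i f_i(x)) / (π_j f_j(x)); the normalising sum cancels.
Normal densities:
  p_I = 0.0088637
  p_II = 0.0709492
  p_III = 0.000117886
  p_IV = 1.23652e-07
Posterior odds = (π_I·p_I) / (π_II·p_II) = (0.35·0.0088637) / (0.32·0.0709492) = 0.00310229 / 0.0227037 ≈ 0.137

0.137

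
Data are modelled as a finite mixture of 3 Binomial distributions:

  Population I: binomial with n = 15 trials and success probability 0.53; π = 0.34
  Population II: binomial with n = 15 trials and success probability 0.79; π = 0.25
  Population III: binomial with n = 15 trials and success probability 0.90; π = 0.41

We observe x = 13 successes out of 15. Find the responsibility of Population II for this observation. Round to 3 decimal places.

0.326

P(component k | x) = π_k·f_k(x) / marginal(x), where marginal(x) = Σ_j π_j·f_j(x).
Component likelihoods at x = 13 successes out of 15:
  p_I = C(15,13)·0.53^13·0.47^2 = 105·0.000260367·0.2209 = 0.00603909
  p_II = C(15,13)·0.79^13·0.21^2 = 105·0.0466823·0.0441 = 0.216162
  p_III = C(15,13)·0.90^13·0.10^2 = 105·0.254187·0.01 = 0.266896
Multiply by the mixture weights:
  π_I·p_I = 0.34 × 0.00603909 = 0.00205329
  π_II·p_II = 0.25 × 0.216162 = 0.0540406
  π_III·p_III = 0.41 × 0.266896 = 0.109427
Evidence: 0.00205329 + 0.0540406 + 0.109427 = 0.165521
P(Population II | 13 successes out of 15) = 0.0540406 / 0.165521 ≈ 0.326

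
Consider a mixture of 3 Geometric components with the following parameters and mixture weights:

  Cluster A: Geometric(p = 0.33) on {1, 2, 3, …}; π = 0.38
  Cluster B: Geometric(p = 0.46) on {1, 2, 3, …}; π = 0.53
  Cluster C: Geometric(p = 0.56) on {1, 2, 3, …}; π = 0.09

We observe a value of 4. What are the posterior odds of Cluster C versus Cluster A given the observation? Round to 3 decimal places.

0.114

Since P(k|x) ∝ π_k f_k(x), the posterior odds are π_i f_i(x) / (π_j f_j(x)).
Component likelihoods at x = 4:
  p_A = 0.33·(1−0.33)^3 = 0.33·0.300763 = 0.0992518
  p_B = 0.46·(1−0.46)^3 = 0.46·0.157464 = 0.0724334
  p_C = 0.56·(1−0.56)^3 = 0.56·0.085184 = 0.047703
Posterior odds = (π_C·p_C) / (π_A·p_A) = (0.09·0.047703) / (0.38·0.0992518) = 0.00429327 / 0.0377157 ≈ 0.114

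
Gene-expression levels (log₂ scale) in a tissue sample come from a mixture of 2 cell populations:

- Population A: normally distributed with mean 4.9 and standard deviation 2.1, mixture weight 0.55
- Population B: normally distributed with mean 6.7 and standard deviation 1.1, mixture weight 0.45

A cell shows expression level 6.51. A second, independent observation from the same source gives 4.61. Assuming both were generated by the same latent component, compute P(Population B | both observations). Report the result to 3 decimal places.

0.396

The responsibility of component k is w_k f_k(x) divided by Σ_j w_j f_j(x).
Since both observations come from the same component, the likelihood for component k is f_k(x₁)·f_k(x₂).
  L_A = [(1/(2.1·√(2π)))·exp(−(6.51−4.9)²/(2·2.1²)) = 0.189973·exp(-0.29389) = 0.141598] × [0.18817] = 0.0266444
  L_B = [(1/(1.1·√(2π)))·exp(−(6.51−6.7)²/(2·1.1²)) = 0.362675·exp(-0.01492) = 0.357305] × [0.0596507] = 0.0213135
Prior × likelihood for each component:
  w_A·L_A = 0.55 × 0.0266444 = 0.0146544
  w_B·L_B = 0.45 × 0.0213135 = 0.00959107
Marginal: 0.0146544 + 0.00959107 = 0.0242455
P(Population B | data) = 0.00959107 / 0.0242455 ≈ 0.396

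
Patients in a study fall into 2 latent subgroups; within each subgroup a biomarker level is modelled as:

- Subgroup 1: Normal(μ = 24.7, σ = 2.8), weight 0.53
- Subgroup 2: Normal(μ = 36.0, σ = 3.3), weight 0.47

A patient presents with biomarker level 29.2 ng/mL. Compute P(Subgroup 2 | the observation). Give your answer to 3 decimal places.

P(component k | x) = π_k·f_k(x) / marginal(x), where marginal(x) = Σ_j π_j·f_j(x).
Component likelihoods at x = 29.2 ng/mL:
  L_1 = 0.0391634
  L_2 = 0.0144666
Unnormalised posteriors:
  π_1·L_1 = 0.53 × 0.0391634 = 0.0207566
  π_2·L_2 = 0.47 × 0.0144666 = 0.00679932
Marginal: 0.0207566 + 0.00679932 = 0.0275559
So the posterior for Subgroup 2 is 0.00679932 / 0.0275559 ≈ 0.247.

0.247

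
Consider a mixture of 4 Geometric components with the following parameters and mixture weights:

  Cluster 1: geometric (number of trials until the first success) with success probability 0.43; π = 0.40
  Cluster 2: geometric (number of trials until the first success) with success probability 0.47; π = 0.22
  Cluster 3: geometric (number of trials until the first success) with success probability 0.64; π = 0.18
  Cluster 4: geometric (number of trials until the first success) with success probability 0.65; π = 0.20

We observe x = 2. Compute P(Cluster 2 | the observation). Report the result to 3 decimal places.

Posterior ∝ prior × likelihood, so P(k | x) ∝ π_k f_k(x); normalise over all components.
Geometric probabilities:
  p_1 = 0.2451
  p_2 = 0.2491
  p_3 = 0.2304
  p_4 = 0.2275
Prior × likelihood for each component:
  π_1·p_1 = 0.40 × 0.2451 = 0.09804
  π_2·p_2 = 0.22 × 0.2491 = 0.054802
  π_3·p_3 = 0.18 × 0.2304 = 0.041472
  π_4·p_4 = 0.20 × 0.2275 = 0.0455
Evidence: 0.09804 + 0.054802 + 0.041472 + 0.0455 = 0.239814
P(Cluster 2 | the observation) = 0.054802 / 0.239814 ≈ 0.229

0.229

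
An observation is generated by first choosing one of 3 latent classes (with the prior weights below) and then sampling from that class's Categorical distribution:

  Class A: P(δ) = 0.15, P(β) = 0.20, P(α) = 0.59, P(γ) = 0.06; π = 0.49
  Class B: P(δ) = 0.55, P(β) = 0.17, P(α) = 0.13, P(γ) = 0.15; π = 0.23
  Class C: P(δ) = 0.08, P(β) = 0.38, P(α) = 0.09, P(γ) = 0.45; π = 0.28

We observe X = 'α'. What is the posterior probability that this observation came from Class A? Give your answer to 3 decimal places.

Posterior ∝ prior × likelihood, so P(k | x) ∝ w_k f_k(x); normalise over all components.
Component likelihoods at x = 'α':
  L_A = P(α | comp) = 0.59
  L_B = P(α | comp) = 0.13
  L_C = P(α | comp) = 0.09
Prior × likelihood for each component:
  w_A·L_A = 0.49 × 0.59 = 0.2891
  w_B·L_B = 0.23 × 0.13 = 0.0299
  w_C·L_C = 0.28 × 0.09 = 0.0252
Normaliser: 0.2891 + 0.0299 + 0.0252 = 0.3442
P(Class A | 'α') = 0.2891 / 0.3442 ≈ 0.840

0.840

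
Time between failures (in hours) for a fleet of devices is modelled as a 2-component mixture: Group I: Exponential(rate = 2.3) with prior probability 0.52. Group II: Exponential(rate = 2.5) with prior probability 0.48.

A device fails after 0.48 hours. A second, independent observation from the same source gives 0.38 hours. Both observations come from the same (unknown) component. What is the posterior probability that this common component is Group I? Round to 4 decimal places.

0.5213

The responsibility of component k is π_k f_k(x) divided by Σ_j π_j f_j(x).
Since both observations come from the same component, the likelihood for component k is f_k(x₁)·f_k(x₂).
  p_I = [2.3·e^(−2.3·0.48) = 2.3·e^(−1.1040) = 0.762547] × [0.959742] = 0.731848
  p_II = [2.5·e^(−2.5·0.48) = 2.5·e^(−1.2000) = 0.752986] × [0.966853] = 0.728026
Multiply by the mixture weights:
  π_I·p_I = 0.52 × 0.731848 = 0.380561
  π_II·p_II = 0.48 × 0.728026 = 0.349452
Normaliser: 0.380561 + 0.349452 = 0.730014
P(Group I | x₁,x₂) ≈ 0.5213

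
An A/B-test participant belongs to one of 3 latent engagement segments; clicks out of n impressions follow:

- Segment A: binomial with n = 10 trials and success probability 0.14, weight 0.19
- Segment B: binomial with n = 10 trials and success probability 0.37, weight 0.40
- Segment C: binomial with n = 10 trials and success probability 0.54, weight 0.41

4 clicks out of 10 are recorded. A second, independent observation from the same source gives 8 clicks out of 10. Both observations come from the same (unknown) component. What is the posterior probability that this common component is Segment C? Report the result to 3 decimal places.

0.885

By Bayes' theorem, P(k | x) = P(Z=k) f_k(x) / Σ_j P(Z=j) f_j(x).
Since both observations come from the same component, the likelihood for component k is f_k(x₁)·f_k(x₂).
  L_A = [0.0326379] × [4.91172e-06] = 1.60308e-07
  L_B = [0.246076] × [0.00627346] = 0.00154375
  L_C = [0.169177] × [0.0688459] = 0.0116471
Prior × likelihood for each component:
  P(Z=A)·L_A = 0.19 × 1.60308e-07 = 3.04586e-08
  P(Z=B)·L_B = 0.40 × 0.00154375 = 0.0006175
  P(Z=C)·L_C = 0.41 × 0.0116471 = 0.00477533
Evidence: 3.04586e-08 + 0.0006175 + 0.00477533 = 0.00539286
P(Segment C | x₁,x₂) = 0.00477533 / 0.00539286 ≈ 0.885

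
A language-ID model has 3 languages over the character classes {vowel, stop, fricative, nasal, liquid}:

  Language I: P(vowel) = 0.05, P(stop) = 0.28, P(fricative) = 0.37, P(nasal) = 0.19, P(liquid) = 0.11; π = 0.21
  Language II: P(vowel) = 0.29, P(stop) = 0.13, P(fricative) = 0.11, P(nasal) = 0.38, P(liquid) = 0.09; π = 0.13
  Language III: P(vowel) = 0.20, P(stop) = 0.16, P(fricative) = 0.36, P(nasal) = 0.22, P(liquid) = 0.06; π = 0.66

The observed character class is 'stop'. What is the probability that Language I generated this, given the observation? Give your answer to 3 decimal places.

Posterior ∝ prior × likelihood, so P(k | x) ∝ P(Z=k) f_k(x); normalise over all components.
Evaluate each component's likelihood at the observed value:
  p_I = 0.28
  p_II = 0.13
  p_III = 0.16
Unnormalised posteriors:
  P(Z=I)·p_I = 0.21 × 0.28 = 0.0588
  P(Z=II)·p_II = 0.13 × 0.13 = 0.0169
  P(Z=III)·p_III = 0.66 × 0.16 = 0.1056
Marginal: 0.0588 + 0.0169 + 0.1056 = 0.1813
So the posterior for Language I is 0.0588 / 0.1813 ≈ 0.324.

0.324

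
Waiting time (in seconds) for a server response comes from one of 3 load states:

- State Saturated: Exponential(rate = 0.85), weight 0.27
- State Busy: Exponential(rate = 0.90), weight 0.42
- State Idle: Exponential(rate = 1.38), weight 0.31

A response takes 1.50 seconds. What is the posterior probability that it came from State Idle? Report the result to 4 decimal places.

0.2498

By Bayes' theorem, P(k | x) = π_k f_k(x) / Σ_j π_j f_j(x).
Component likelihoods at x = 1.50 seconds:
  L_Saturated = 0.85·e^(−0.85·1.50) = 0.85·e^(−1.2750) = 0.237516
  L_Busy = 0.90·e^(−0.90·1.50) = 0.90·e^(−1.3500) = 0.233316
  L_Idle = 1.38·e^(−1.38·1.50) = 1.38·e^(−2.0700) = 0.174136
Weight by the priors:
  π_Saturated·L_Saturated = 0.27 × 0.237516 = 0.0641294
  π_Busy·L_Busy = 0.42 × 0.233316 = 0.0979928
  π_Idle·L_Idle = 0.31 × 0.174136 = 0.0539823
Marginal: 0.0641294 + 0.0979928 + 0.0539823 = 0.216105
P(State Idle | the observation) ≈ 0.2498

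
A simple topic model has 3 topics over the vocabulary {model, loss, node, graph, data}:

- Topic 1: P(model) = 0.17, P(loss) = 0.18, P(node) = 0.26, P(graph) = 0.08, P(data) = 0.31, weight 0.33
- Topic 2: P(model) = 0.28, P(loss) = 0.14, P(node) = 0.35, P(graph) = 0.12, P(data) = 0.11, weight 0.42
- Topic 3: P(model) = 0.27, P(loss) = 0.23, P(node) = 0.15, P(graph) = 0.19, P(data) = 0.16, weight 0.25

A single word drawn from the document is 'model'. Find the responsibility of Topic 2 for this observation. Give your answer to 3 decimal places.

P(component k | x) = π_k·f_k(x) / marginal(x), where marginal(x) = Σ_j π_j·f_j(x).
Component likelihoods at x = 'model':
  L_1 = P(model | comp) = 0.17
  L_2 = P(model | comp) = 0.28
  L_3 = P(model | comp) = 0.27
Prior × likelihood for each component:
  π_1·L_1 = 0.33 × 0.17 = 0.0561
  π_2·L_2 = 0.42 × 0.28 = 0.1176
  π_3·L_3 = 0.25 × 0.27 = 0.0675
Sum: 0.0561 + 0.1176 + 0.0675 = 0.2412
Responsibility of Topic 2: 0.1176 / 0.2412 ≈ 0.488

0.488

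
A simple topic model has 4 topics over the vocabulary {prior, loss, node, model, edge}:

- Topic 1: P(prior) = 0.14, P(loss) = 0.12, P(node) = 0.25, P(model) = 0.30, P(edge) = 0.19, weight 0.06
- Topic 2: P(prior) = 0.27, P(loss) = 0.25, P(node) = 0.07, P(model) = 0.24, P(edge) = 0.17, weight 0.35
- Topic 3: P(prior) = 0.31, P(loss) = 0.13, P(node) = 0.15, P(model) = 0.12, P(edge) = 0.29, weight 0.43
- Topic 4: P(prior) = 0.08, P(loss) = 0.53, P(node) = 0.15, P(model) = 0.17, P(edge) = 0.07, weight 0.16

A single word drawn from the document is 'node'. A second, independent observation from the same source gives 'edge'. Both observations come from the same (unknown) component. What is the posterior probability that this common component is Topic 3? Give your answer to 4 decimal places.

P(component k | x) = w_k·f_k(x) / marginal(x), where marginal(x) = Σ_j w_j·f_j(x).
Since both observations come from the same component, the likelihood for component k is f_k(x₁)·f_k(x₂).
  p_1 = [0.25] × [0.19] = 0.0475
  p_2 = [0.07] × [0.17] = 0.0119
  p_3 = [0.15] × [0.29] = 0.0435
  p_4 = [0.15] × [0.07] = 0.0105
Prior × likelihood for each component:
  w_1·p_1 = 0.06 × 0.0475 = 0.00285
  w_2·p_2 = 0.35 × 0.0119 = 0.004165
  w_3·p_3 = 0.43 × 0.0435 = 0.018705
  w_4·p_4 = 0.16 × 0.0105 = 0.00168
Denominator: 0.00285 + 0.004165 + 0.018705 + 0.00168 = 0.0274
So the posterior for Topic 3 is 0.018705 / 0.0274 ≈ 0.6827.

0.6827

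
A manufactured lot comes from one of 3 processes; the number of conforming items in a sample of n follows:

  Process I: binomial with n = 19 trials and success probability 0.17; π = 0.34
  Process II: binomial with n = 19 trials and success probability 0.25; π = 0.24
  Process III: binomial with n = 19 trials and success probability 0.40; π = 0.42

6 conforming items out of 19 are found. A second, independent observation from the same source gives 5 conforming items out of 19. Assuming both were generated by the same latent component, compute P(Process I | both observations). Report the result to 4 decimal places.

0.1527

P(component k | x) = w_k·f_k(x) / marginal(x), where marginal(x) = Σ_j w_j·f_j(x).
Since both observations come from the same component, the likelihood for component k is f_k(x₁)·f_k(x₂).
  p_I = [0.0581019] × [0.121575] = 0.00706372
  p_II = [0.157369] × [0.202331] = 0.0318406
  p_III = [0.145147] × [0.0933088] = 0.0135435
Prior × likelihood for each component:
  w_I·p_I = 0.34 × 0.00706372 = 0.00240166
  w_II·p_II = 0.24 × 0.0318406 = 0.00764174
  w_III·p_III = 0.42 × 0.0135435 = 0.00568826
Sum: 0.00240166 + 0.00764174 + 0.00568826 = 0.0157317
Responsibility of Process I: 0.00240166 / 0.0157317 ≈ 0.1527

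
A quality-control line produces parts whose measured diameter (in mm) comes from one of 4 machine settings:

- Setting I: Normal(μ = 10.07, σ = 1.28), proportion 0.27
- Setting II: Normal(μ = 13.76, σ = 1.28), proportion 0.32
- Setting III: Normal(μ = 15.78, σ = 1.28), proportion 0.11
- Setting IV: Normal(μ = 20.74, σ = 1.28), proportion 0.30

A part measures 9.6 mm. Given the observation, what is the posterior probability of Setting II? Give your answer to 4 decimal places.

0.0064

By Bayes' theorem, P(k | x) = P(Z=k) f_k(x) / Σ_j P(Z=j) f_j(x).
Evaluate each component's likelihood at the observed value:
  L_I = (1/(1.28·√(2π)))·exp(−(9.6−10.07)²/(2·1.28²)) = 0.311674·exp(-0.06741) = 0.291355
  L_II = (1/(1.28·√(2π)))·exp(−(9.6−13.76)²/(2·1.28²)) = 0.311674·exp(-5.28125) = 0.00158519
  L_III = (1/(1.28·√(2π)))·exp(−(9.6−15.78)²/(2·1.28²)) = 0.311674·exp(-11.65540) = 2.70288e-06
  L_IV = (1/(1.28·√(2π)))·exp(−(9.6−20.74)²/(2·1.28²)) = 0.311674·exp(-37.87219) = 1.11177e-17
Unnormalised posteriors:
  P(Z=I)·L_I = 0.27 × 0.291355 = 0.0786659
  P(Z=II)·L_II = 0.32 × 0.00158519 = 0.000507262
  P(Z=III)·L_III = 0.11 × 2.70288e-06 = 2.97316e-07
  P(Z=IV)·L_IV = 0.30 × 1.11177e-17 = 3.33532e-18
Evidence: 0.0786659 + 0.000507262 + 2.97316e-07 + 3.33532e-18 = 0.0791735
P(Setting II | 9.6 mm) ≈ 0.0064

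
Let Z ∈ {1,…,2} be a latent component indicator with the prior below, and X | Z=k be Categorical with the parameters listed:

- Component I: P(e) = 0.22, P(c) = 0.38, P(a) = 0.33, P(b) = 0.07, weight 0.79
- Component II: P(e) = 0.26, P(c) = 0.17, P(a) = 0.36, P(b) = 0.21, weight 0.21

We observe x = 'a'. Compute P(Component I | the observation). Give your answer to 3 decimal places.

The responsibility of component k is P(Z=k) f_k(x) divided by Σ_j P(Z=j) f_j(x).
Evaluate each component's likelihood at the observed value:
  f_I = P(a | comp) = 0.33
  f_II = P(a | comp) = 0.36
Multiply by the mixture weights:
  P(Z=I)·f_I = 0.79 × 0.33 = 0.2607
  P(Z=II)·f_II = 0.21 × 0.36 = 0.0756
Evidence: 0.2607 + 0.0756 = 0.3363
P(Component I | data) = 0.2607 / 0.3363 ≈ 0.775

0.775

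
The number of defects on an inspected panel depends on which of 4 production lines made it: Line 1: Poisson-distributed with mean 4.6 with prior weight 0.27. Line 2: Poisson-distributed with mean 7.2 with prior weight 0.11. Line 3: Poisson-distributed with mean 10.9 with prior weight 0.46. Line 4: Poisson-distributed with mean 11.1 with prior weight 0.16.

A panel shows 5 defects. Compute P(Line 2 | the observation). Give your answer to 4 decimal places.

Posterior ∝ prior × likelihood, so P(k | x) ∝ w_k f_k(x); normalise over all components.
Component likelihoods at x = 5 defects:
  f_1 = 0.172526
  f_2 = 0.120382
  f_3 = 0.0236669
  f_4 = 0.021221
Unnormalised posteriors:
  w_1·f_1 = 0.27 × 0.172526 = 0.0465819
  w_2·f_2 = 0.11 × 0.120382 = 0.013242
  w_3·f_3 = 0.46 × 0.0236669 = 0.0108868
  w_4·f_4 = 0.16 × 0.021221 = 0.00339535
Sum: 0.0465819 + 0.013242 + 0.0108868 + 0.00339535 = 0.074106
P(Line 2 | x) ≈ 0.1787

0.1787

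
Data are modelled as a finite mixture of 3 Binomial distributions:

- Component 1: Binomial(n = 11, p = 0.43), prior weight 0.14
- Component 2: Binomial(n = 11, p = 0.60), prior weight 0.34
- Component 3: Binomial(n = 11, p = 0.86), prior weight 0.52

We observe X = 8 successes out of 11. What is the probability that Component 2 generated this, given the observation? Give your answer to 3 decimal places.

P(component k | x) = w_k·f_k(x) / marginal(x), where marginal(x) = Σ_j w_j·f_j(x).
Evaluate each component's likelihood at the observed value:
  L_1 = 0.0357155
  L_2 = 0.177367
  L_3 = 0.135474
Weight by the priors:
  w_1·L_1 = 0.14 × 0.0357155 = 0.00500016
  w_2·L_2 = 0.34 × 0.177367 = 0.0603049
  w_3·L_3 = 0.52 × 0.135474 = 0.0704464
Marginal: 0.00500016 + 0.0603049 + 0.0704464 = 0.135752
So the posterior for Component 2 is 0.0603049 / 0.135752 ≈ 0.444.

0.444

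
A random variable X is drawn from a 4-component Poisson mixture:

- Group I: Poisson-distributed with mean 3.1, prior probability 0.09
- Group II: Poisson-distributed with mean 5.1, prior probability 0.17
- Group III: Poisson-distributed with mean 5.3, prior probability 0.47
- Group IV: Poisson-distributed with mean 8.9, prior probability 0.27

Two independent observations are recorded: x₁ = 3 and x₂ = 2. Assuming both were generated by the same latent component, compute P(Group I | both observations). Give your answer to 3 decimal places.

0.424

Apply Bayes' rule: the posterior for each component is proportional to its prior times its likelihood at x.
Since both observations come from the same component, the likelihood for component k is f_k(x₁)·f_k(x₂).
  L_I = [0.223677] × [0.216461] = 0.0484174
  L_II = [0.13479] × [0.0792882] = 0.0106872
  L_III = [0.123856] × [0.0701069] = 0.00868314
  L_IV = [0.016025] × [0.00540168] = 8.65619e-05
Weight by the priors:
  π_I·L_I = 0.09 × 0.0484174 = 0.00435757
  π_II·L_II = 0.17 × 0.0106872 = 0.00181683
  π_III·L_III = 0.47 × 0.00868314 = 0.00408107
  π_IV·L_IV = 0.27 × 8.65619e-05 = 2.33717e-05
Evidence: 0.00435757 + 0.00181683 + 0.00408107 + 2.33717e-05 = 0.0102788
Responsibility of Group I: 0.00435757 / 0.0102788 ≈ 0.424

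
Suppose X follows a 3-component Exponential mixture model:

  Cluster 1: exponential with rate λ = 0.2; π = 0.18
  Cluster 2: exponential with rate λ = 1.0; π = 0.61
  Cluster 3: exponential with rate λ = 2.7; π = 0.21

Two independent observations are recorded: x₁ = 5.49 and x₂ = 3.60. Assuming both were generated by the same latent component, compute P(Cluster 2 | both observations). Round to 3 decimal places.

0.056

P(component k | x) = P(Z=k)·f_k(x) / marginal(x), where marginal(x) = Σ_j P(Z=j)·f_j(x).
Since both observations come from the same component, the likelihood for component k is f_k(x₁)·f_k(x₂).
  f_1 = [0.2·e^(−0.2·5.49) = 0.2·e^(−1.0980) = 0.0667075] × [0.0973505] = 0.00649401
  f_2 = [1.0·e^(−1.0·5.49) = 1.0·e^(−5.4900) = 0.00412784] × [0.0273237] = 0.000112788
  f_3 = [2.7·e^(−2.7·5.49) = 2.7·e^(−14.8230) = 9.85863e-07] × [0.000162189] = 1.59896e-10
Multiply by the mixture weights:
  P(Z=1)·f_1 = 0.18 × 0.00649401 = 0.00116892
  P(Z=2)·f_2 = 0.61 × 0.000112788 = 6.88007e-05
  P(Z=3)·f_3 = 0.21 × 1.59896e-10 = 3.35782e-11
Denominator: 0.00116892 + 6.88007e-05 + 3.35782e-11 = 0.00123772
P(Cluster 2 | x₁, x₂) = 6.88007e-05 / 0.00123772 ≈ 0.056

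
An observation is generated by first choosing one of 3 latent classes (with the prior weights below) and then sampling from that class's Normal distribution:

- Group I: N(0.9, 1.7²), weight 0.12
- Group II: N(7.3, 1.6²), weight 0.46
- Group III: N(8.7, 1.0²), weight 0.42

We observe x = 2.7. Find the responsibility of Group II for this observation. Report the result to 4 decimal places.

0.1027

Apply Bayes' rule: the posterior for each component is proportional to its prior times its likelihood at x.
Evaluate each component's likelihood at the observed value:
  p_I = 0.133973
  p_II = 0.00399883
  p_III = 6.07588e-09
Weight by the priors:
  π_I·p_I = 0.12 × 0.133973 = 0.0160767
  π_II·p_II = 0.46 × 0.00399883 = 0.00183946
  π_III·p_III = 0.42 × 6.07588e-09 = 2.55187e-09
Marginal: 0.0160767 + 0.00183946 + 2.55187e-09 = 0.0179162
P(Group II | 2.7) = 0.00183946 / 0.0179162 ≈ 0.1027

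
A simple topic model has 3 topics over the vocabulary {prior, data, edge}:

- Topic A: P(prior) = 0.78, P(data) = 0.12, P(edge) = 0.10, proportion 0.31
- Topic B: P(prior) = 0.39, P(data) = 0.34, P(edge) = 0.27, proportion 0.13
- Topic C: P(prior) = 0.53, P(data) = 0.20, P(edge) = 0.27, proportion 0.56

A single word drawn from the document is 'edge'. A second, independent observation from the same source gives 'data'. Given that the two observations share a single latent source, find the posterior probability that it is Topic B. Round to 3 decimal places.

0.260

The responsibility of component k is π_k f_k(x) divided by Σ_j π_j f_j(x).
Since both observations come from the same component, the likelihood for component k is f_k(x₁)·f_k(x₂).
  p_A = [0.1] × [0.12] = 0.012
  p_B = [0.27] × [0.34] = 0.0918
  p_C = [0.27] × [0.2] = 0.054
Prior × likelihood for each component:
  π_A·p_A = 0.31 × 0.012 = 0.00372
  π_B·p_B = 0.13 × 0.0918 = 0.011934
  π_C·p_C = 0.56 × 0.054 = 0.03024
Normaliser: 0.00372 + 0.011934 + 0.03024 = 0.045894
P(Topic B | x₁,x₂) = 0.011934 / 0.045894 ≈ 0.260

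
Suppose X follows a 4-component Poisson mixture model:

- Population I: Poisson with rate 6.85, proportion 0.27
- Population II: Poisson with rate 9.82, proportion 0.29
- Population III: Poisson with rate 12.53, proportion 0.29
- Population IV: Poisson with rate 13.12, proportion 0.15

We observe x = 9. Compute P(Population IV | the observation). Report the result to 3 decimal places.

0.101

Posterior ∝ prior × likelihood, so P(k | x) ∝ π_k f_k(x); normalise over all components.
Component likelihoods at x = 9:
  L_I = e^(−6.85)·6.85^9/9! = 0.0969471
  L_II = e^(−9.82)·9.82^9/9! = 0.127195
  L_III = e^(−12.53)·12.53^9/9! = 0.0758729
  L_IV = e^(−13.12)·13.12^9/9! = 0.0636353
Weight by the priors:
  π_I·L_I = 0.27 × 0.0969471 = 0.0261757
  π_II·L_II = 0.29 × 0.127195 = 0.0368864
  π_III·L_III = 0.29 × 0.0758729 = 0.0220031
  π_IV·L_IV = 0.15 × 0.0636353 = 0.00954529
Evidence: 0.0261757 + 0.0368864 + 0.0220031 + 0.00954529 = 0.0946106
Responsibility of Population IV: 0.00954529 / 0.0946106 ≈ 0.101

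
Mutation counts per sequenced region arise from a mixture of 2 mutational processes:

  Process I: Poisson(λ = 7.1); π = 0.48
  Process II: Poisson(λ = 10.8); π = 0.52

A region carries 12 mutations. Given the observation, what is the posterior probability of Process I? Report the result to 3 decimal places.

The responsibility of component k is P(Z=k) f_k(x) divided by Σ_j P(Z=j) f_j(x).
Component likelihoods at x = 12 mutations:
  f_I = 0.0282665
  f_II = 0.107243
Multiply by the mixture weights:
  P(Z=I)·f_I = 0.48 × 0.0282665 = 0.0135679
  P(Z=II)·f_II = 0.52 × 0.107243 = 0.0557662
Sum: 0.0135679 + 0.0557662 = 0.0693341
Responsibility of Process I: 0.0135679 / 0.0693341 ≈ 0.196

0.196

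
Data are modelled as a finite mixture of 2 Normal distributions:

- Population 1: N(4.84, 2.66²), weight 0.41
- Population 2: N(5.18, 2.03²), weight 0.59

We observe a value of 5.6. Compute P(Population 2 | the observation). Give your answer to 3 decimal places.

The responsibility of component k is P(Z=k) f_k(x) divided by Σ_j P(Z=j) f_j(x).
Component likelihoods at x = 5.6:
  f_1 = 0.14398
  f_2 = 0.192362
Multiply by the mixture weights:
  P(Z=1)·f_1 = 0.41 × 0.14398 = 0.0590318
  P(Z=2)·f_2 = 0.59 × 0.192362 = 0.113493
Sum: 0.0590318 + 0.113493 = 0.172525
P(Population 2 | data) = 0.113493 / 0.172525 ≈ 0.658

0.658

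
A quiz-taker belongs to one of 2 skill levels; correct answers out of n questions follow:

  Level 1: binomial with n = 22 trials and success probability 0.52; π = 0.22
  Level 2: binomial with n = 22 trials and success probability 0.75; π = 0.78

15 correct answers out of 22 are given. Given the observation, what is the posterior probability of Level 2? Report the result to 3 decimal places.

0.900

The responsibility of component k is w_k f_k(x) divided by Σ_j w_j f_j(x).
Evaluate each component's likelihood at the observed value:
  L_1 = 0.0550269
  L_2 = 0.139103
Multiply by the mixture weights:
  w_1·L_1 = 0.22 × 0.0550269 = 0.0121059
  w_2·L_2 = 0.78 × 0.139103 = 0.1085
Evidence: 0.0121059 + 0.1085 = 0.120606
So the posterior for Level 2 is 0.1085 / 0.120606 ≈ 0.900.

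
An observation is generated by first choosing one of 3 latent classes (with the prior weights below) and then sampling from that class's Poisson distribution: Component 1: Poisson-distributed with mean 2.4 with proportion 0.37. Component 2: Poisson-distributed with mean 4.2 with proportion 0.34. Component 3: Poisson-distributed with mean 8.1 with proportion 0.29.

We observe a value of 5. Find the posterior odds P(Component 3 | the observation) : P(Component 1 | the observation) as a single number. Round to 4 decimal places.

Since P(k|x) ∝ P(Z=k) f_k(x), the posterior odds are P(Z=i) f_i(x) / (P(Z=j) f_j(x)).
Evaluate each component's likelihood at the observed value:
  f_1 = 0.0601961
  f_2 = 0.163316
  f_3 = 0.088198
Odds = (0.29/0.37) × (0.088198/0.0601961) = 0.783784 × 1.46518 ≈ 1.1484

1.1484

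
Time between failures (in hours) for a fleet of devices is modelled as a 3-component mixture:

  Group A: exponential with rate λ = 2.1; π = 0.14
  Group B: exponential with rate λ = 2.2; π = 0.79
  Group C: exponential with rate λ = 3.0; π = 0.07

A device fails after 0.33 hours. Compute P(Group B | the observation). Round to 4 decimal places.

By Bayes' theorem, P(k | x) = π_k f_k(x) / Σ_j π_j f_j(x).
Exponential densities:
  f_A = 1.05015
  f_B = 1.06445
  f_C = 1.11473
Weight by the priors:
  π_A·f_A = 0.14 × 1.05015 = 0.147022
  π_B·f_B = 0.79 × 1.06445 = 0.840915
  π_C·f_C = 0.07 × 1.11473 = 0.0780311
Denominator: 0.147022 + 0.840915 + 0.0780311 = 1.06597
P(Group B | the observation) ≈ 0.7889

0.7889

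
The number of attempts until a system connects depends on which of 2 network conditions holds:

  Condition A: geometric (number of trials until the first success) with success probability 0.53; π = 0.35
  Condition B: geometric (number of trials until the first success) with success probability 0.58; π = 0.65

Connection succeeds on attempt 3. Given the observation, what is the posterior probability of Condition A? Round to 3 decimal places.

The responsibility of component k is w_k f_k(x) divided by Σ_j w_j f_j(x).
Geometric probabilities:
  f_A = 0.117077
  f_B = 0.102312
Weight by the priors:
  w_A·f_A = 0.35 × 0.117077 = 0.0409769
  w_B·f_B = 0.65 × 0.102312 = 0.0665028
Evidence: 0.0409769 + 0.0665028 = 0.10748
P(Condition A | the observation) = 0.0409769 / 0.10748 ≈ 0.381

0.381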